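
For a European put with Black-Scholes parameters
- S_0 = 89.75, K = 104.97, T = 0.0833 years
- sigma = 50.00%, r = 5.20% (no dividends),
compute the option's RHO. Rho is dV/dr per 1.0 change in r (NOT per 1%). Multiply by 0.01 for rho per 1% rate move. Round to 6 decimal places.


Answer: Rho = -7.576689

Derivation:
d1 = -0.9833258198; d2 = -1.1276345167
phi(d1) = 0.2460050125; exp(-qT) = 1.0000000000; exp(-rT) = 0.9956777678
N(-d2) = 0.8702628484
Rho = -K*T*exp(-rT)*N(-d2) = -104.9700 * 0.0833 * 0.9956777678 * 0.8702628484 = -7.576689


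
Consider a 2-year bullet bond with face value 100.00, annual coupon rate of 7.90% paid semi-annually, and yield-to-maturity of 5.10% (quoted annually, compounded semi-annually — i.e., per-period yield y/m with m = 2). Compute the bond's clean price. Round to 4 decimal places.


Coupon per period c = face * coupon_rate / m = 3.950000
Periods per year m = 2; per-period yield y/m = 0.025500
Number of cashflows N = 4
Cashflows (t years, CF_t, discount factor 1/(1+y/m)^(m*t), PV):
  t = 0.5000: CF_t = 3.950000, DF = 0.975134, PV = 3.851780
  t = 1.0000: CF_t = 3.950000, DF = 0.950886, PV = 3.756002
  t = 1.5000: CF_t = 3.950000, DF = 0.927242, PV = 3.662605
  t = 2.0000: CF_t = 103.950000, DF = 0.904185, PV = 93.990040
Price P = sum_t PV_t = 105.260426

Answer: Price = 105.2604


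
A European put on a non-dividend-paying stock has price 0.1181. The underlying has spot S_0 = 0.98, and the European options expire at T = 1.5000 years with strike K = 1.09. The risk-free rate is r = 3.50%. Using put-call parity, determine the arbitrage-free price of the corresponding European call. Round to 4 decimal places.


Answer: Call price = 0.0638

Derivation:
Put-call parity: C - P = S_0 * exp(-qT) - K * exp(-rT).
S_0 * exp(-qT) = 0.9800 * 1.00000000 = 0.98000000
K * exp(-rT) = 1.0900 * 0.94885432 = 1.03425121
C = P + S*exp(-qT) - K*exp(-rT)
C = 0.1181 + 0.98000000 - 1.03425121 = 0.0638


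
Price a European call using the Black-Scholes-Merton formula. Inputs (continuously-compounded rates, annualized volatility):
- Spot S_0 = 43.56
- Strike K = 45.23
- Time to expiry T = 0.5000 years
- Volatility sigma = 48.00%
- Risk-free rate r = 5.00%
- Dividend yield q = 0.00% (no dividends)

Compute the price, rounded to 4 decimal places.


d1 = (ln(S/K) + (r - q + 0.5*sigma^2) * T) / (sigma * sqrt(T)) = 0.13251981
d2 = d1 - sigma * sqrt(T) = -0.20689145
exp(-rT) = 0.97530991; exp(-qT) = 1.00000000
C = S_0 * exp(-qT) * N(d1) - K * exp(-rT) * N(d2)
N(d1) = 0.55271342; N(d2) = 0.41804732
C = 43.5600 * 1.00000000 * 0.55271342 - 45.2300 * 0.97530991 * 0.41804732 = 5.6348

Answer: Price = 5.6348


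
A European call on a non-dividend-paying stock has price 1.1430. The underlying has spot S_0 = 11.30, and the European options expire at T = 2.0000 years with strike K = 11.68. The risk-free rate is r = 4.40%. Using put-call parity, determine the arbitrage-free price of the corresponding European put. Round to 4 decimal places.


Put-call parity: C - P = S_0 * exp(-qT) - K * exp(-rT).
S_0 * exp(-qT) = 11.3000 * 1.00000000 = 11.30000000
K * exp(-rT) = 11.6800 * 0.91576088 = 10.69608704
P = C - S*exp(-qT) + K*exp(-rT)
P = 1.1430 - 11.30000000 + 10.69608704 = 0.5391

Answer: Put price = 0.5391


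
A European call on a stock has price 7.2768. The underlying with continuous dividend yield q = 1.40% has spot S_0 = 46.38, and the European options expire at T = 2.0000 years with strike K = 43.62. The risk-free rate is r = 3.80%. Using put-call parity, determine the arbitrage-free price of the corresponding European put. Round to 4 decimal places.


Put-call parity: C - P = S_0 * exp(-qT) - K * exp(-rT).
S_0 * exp(-qT) = 46.3800 * 0.97238837 = 45.09937245
K * exp(-rT) = 43.6200 * 0.92681621 = 40.42772293
P = C - S*exp(-qT) + K*exp(-rT)
P = 7.2768 - 45.09937245 + 40.42772293 = 2.6052

Answer: Put price = 2.6052


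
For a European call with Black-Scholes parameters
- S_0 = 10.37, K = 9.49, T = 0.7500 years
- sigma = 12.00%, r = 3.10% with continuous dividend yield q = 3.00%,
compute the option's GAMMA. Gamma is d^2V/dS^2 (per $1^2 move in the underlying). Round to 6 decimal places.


Answer: Gamma = 0.238695

Derivation:
d1 = 0.9124867970; d2 = 0.8085637486
phi(d1) = 0.2630911811; exp(-qT) = 0.9777512372; exp(-rT) = 0.9770181987
Gamma = exp(-qT) * phi(d1) / (S * sigma * sqrt(T)) = 0.9777512372 * 0.2630911811 / (10.3700 * 0.1200 * 0.8660254038) = 0.238695


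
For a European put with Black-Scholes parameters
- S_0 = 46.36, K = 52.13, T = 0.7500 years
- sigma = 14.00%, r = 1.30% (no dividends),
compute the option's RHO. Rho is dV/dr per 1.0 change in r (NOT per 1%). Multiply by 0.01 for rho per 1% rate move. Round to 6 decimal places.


Answer: Rho = -32.072612

Derivation:
d1 = -0.8264652009; d2 = -0.9477087575
phi(d1) = 0.2835233212; exp(-qT) = 1.0000000000; exp(-rT) = 0.9902973771
N(-d2) = 0.8283611293
Rho = -K*T*exp(-rT)*N(-d2) = -52.1300 * 0.7500 * 0.9902973771 * 0.8283611293 = -32.072612


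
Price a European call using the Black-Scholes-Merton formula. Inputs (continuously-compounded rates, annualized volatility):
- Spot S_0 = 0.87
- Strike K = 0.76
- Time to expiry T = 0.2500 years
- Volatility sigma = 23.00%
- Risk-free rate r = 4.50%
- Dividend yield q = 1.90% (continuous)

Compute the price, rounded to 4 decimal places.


d1 = (ln(S/K) + (r - q + 0.5*sigma^2) * T) / (sigma * sqrt(T)) = 1.28945459
d2 = d1 - sigma * sqrt(T) = 1.17445459
exp(-rT) = 0.98881304; exp(-qT) = 0.99526126
C = S_0 * exp(-qT) * N(d1) - K * exp(-rT) * N(d2)
N(d1) = 0.90137995; N(d2) = 0.87989351
C = 0.8700 * 0.99526126 * 0.90137995 - 0.7600 * 0.98881304 * 0.87989351 = 0.1192

Answer: Price = 0.1192


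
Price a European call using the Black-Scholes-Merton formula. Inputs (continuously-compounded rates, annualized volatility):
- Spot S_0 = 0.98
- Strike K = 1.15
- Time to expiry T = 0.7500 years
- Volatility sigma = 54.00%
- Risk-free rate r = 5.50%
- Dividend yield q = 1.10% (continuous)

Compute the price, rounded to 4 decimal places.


Answer: Price = 0.1330

Derivation:
d1 = (ln(S/K) + (r - q + 0.5*sigma^2) * T) / (sigma * sqrt(T)) = -0.03766601
d2 = d1 - sigma * sqrt(T) = -0.50531973
exp(-rT) = 0.95958920; exp(-qT) = 0.99178394
C = S_0 * exp(-qT) * N(d1) - K * exp(-rT) * N(d2)
N(d1) = 0.48497699; N(d2) = 0.30666714
C = 0.9800 * 0.99178394 * 0.48497699 - 1.1500 * 0.95958920 * 0.30666714 = 0.1330


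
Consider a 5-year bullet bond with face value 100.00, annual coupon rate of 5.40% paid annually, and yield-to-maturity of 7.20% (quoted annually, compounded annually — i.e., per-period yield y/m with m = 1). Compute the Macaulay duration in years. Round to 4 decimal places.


Coupon per period c = face * coupon_rate / m = 5.400000
Periods per year m = 1; per-period yield y/m = 0.072000
Number of cashflows N = 5
Cashflows (t years, CF_t, discount factor 1/(1+y/m)^(m*t), PV):
  t = 1.0000: CF_t = 5.400000, DF = 0.932836, PV = 5.037313
  t = 2.0000: CF_t = 5.400000, DF = 0.870183, PV = 4.698986
  t = 3.0000: CF_t = 5.400000, DF = 0.811738, PV = 4.383383
  t = 4.0000: CF_t = 5.400000, DF = 0.757218, PV = 4.088977
  t = 5.0000: CF_t = 105.400000, DF = 0.706360, PV = 74.450340
Price P = sum_t PV_t = 92.658999
Macaulay numerator sum_t t * PV_t:
  t * PV_t at t = 1.0000: 5.037313
  t * PV_t at t = 2.0000: 9.397973
  t * PV_t at t = 3.0000: 13.150149
  t * PV_t at t = 4.0000: 16.355906
  t * PV_t at t = 5.0000: 372.251699
Macaulay duration D = (sum_t t * PV_t) / P = 416.193040 / 92.658999 = 4.491663

Answer: Macaulay duration = 4.4917 years


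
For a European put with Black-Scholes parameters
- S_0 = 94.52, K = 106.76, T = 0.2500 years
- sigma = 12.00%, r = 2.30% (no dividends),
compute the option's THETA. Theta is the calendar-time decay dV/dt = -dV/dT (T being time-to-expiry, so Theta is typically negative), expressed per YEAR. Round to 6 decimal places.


Answer: Theta = 1.641872

Derivation:
d1 = -1.9036978703; d2 = -1.9636978703
phi(d1) = 0.0651559714; exp(-qT) = 1.0000000000; exp(-rT) = 0.9942664996
Theta = -S*exp(-qT)*phi(d1)*sigma/(2*sqrt(T)) + r*K*exp(-rT)*N(-d2) - q*S*exp(-qT)*N(-d1)
N(-d1) = 0.9715252280; N(-d2) = 0.9752174301; sqrt(T) = 0.5000000000
Term 1 = -94.5200 * 1.0000000000 * 0.0651559714 * 0.1200 / (2 * 0.5000000000) = -0.7390250900
Term 2 = 0.0230 * 106.7600 * 0.9942664996 * 0.9752174301 = 2.3808973010
Term 3 = 0 (no dividend yield, q = 0)
Theta = -0.7390250900 + (2.3808973010) + (0.0000000000) = 1.641872


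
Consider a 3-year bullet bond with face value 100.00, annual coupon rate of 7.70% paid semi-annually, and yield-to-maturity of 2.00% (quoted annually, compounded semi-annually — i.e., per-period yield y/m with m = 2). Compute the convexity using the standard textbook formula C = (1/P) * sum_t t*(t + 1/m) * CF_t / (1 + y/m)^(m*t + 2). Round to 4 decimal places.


Coupon per period c = face * coupon_rate / m = 3.850000
Periods per year m = 2; per-period yield y/m = 0.010000
Number of cashflows N = 6
Cashflows (t years, CF_t, discount factor 1/(1+y/m)^(m*t), PV):
  t = 0.5000: CF_t = 3.850000, DF = 0.990099, PV = 3.811881
  t = 1.0000: CF_t = 3.850000, DF = 0.980296, PV = 3.774140
  t = 1.5000: CF_t = 3.850000, DF = 0.970590, PV = 3.736772
  t = 2.0000: CF_t = 3.850000, DF = 0.960980, PV = 3.699774
  t = 2.5000: CF_t = 3.850000, DF = 0.951466, PV = 3.663143
  t = 3.0000: CF_t = 103.850000, DF = 0.942045, PV = 97.831398
Price P = sum_t PV_t = 116.517108
Convexity numerator sum_t t*(t + 1/m) * CF_t / (1+y/m)^(m*t + 2):
  t = 0.5000: term = 1.868386
  t = 1.0000: term = 5.549661
  t = 1.5000: term = 10.989429
  t = 2.0000: term = 18.134371
  t = 2.5000: term = 26.932234
  t = 3.0000: term = 1006.989193
Convexity = (1/P) * sum = 1070.463274 / 116.517108 = 9.187177

Answer: Convexity = 9.1872


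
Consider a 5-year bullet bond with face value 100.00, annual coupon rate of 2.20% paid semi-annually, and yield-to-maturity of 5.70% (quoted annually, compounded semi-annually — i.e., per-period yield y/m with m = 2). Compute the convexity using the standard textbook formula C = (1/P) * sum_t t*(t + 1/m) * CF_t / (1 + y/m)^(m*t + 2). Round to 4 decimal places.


Coupon per period c = face * coupon_rate / m = 1.100000
Periods per year m = 2; per-period yield y/m = 0.028500
Number of cashflows N = 10
Cashflows (t years, CF_t, discount factor 1/(1+y/m)^(m*t), PV):
  t = 0.5000: CF_t = 1.100000, DF = 0.972290, PV = 1.069519
  t = 1.0000: CF_t = 1.100000, DF = 0.945347, PV = 1.039882
  t = 1.5000: CF_t = 1.100000, DF = 0.919152, PV = 1.011067
  t = 2.0000: CF_t = 1.100000, DF = 0.893682, PV = 0.983050
  t = 2.5000: CF_t = 1.100000, DF = 0.868917, PV = 0.955809
  t = 3.0000: CF_t = 1.100000, DF = 0.844840, PV = 0.929323
  t = 3.5000: CF_t = 1.100000, DF = 0.821429, PV = 0.903572
  t = 4.0000: CF_t = 1.100000, DF = 0.798667, PV = 0.878533
  t = 4.5000: CF_t = 1.100000, DF = 0.776536, PV = 0.854189
  t = 5.0000: CF_t = 101.100000, DF = 0.755018, PV = 76.332273
Price P = sum_t PV_t = 84.957217
Convexity numerator sum_t t*(t + 1/m) * CF_t / (1+y/m)^(m*t + 2):
  t = 0.5000: term = 0.505533
  t = 1.0000: term = 1.474575
  t = 1.5000: term = 2.867428
  t = 2.0000: term = 4.646617
  t = 2.5000: term = 6.776788
  t = 3.0000: term = 9.224602
  t = 3.5000: term = 11.958647
  t = 4.0000: term = 14.949347
  t = 4.5000: term = 18.168871
  t = 5.0000: term = 1984.414067
Convexity = (1/P) * sum = 2054.986475 / 84.957217 = 24.188486

Answer: Convexity = 24.1885


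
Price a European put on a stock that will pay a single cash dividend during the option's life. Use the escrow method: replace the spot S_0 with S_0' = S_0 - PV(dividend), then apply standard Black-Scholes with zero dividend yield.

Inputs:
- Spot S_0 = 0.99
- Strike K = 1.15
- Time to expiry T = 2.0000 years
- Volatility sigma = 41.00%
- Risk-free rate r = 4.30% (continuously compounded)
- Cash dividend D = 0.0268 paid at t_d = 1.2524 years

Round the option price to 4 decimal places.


Answer: Price = 0.2784

Derivation:
PV(D) = D * exp(-r * t_d) = 0.0268 * 0.94757120 = 0.02539491
S_0' = S_0 - PV(D) = 0.9900 - 0.02539491 = 0.96460509
d1 = (ln(S_0'/K) + (r + sigma^2/2)*T) / (sigma*sqrt(T)) = 0.13504285
d2 = d1 - sigma*sqrt(T) = -0.44478471
exp(-rT) = 0.91759423
N(-d1) = 0.44628900; N(-d2) = 0.67176233
P = K * exp(-rT) * N(-d2) - S_0' * N(-d1) = 1.1500 * 0.91759423 * 0.67176233 - 0.96460509 * 0.44628900 = 0.2784


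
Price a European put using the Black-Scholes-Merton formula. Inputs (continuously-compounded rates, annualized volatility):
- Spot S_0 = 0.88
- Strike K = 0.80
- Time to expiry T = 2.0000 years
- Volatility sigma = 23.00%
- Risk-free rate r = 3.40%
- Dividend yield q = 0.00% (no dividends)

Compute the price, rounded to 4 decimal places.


Answer: Price = 0.0517

Derivation:
d1 = (ln(S/K) + (r - q + 0.5*sigma^2) * T) / (sigma * sqrt(T)) = 0.66471167
d2 = d1 - sigma * sqrt(T) = 0.33944255
exp(-rT) = 0.93426047; exp(-qT) = 1.00000000
P = K * exp(-rT) * N(-d2) - S_0 * exp(-qT) * N(-d1)
N(-d1) = 0.25311746; N(-d2) = 0.36713818
P = 0.8000 * 0.93426047 * 0.36713818 - 0.8800 * 1.00000000 * 0.25311746 = 0.0517


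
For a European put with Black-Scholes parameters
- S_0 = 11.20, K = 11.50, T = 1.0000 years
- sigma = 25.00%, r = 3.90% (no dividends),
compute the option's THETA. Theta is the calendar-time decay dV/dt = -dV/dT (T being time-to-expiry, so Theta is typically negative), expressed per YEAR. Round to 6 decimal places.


Answer: Theta = -0.321485

Derivation:
d1 = 0.1752669717; d2 = -0.0747330283
phi(d1) = 0.3928616405; exp(-qT) = 1.0000000000; exp(-rT) = 0.9617507091
Theta = -S*exp(-qT)*phi(d1)*sigma/(2*sqrt(T)) + r*K*exp(-rT)*N(-d2) - q*S*exp(-qT)*N(-d1)
N(-d1) = 0.4304349314; N(-d2) = 0.5297864358; sqrt(T) = 1.0000000000
Term 1 = -11.2000 * 1.0000000000 * 0.3928616405 * 0.2500 / (2 * 1.0000000000) = -0.5500062967
Term 2 = 0.0390 * 11.5000 * 0.9617507091 * 0.5297864358 = 0.2285208324
Term 3 = 0 (no dividend yield, q = 0)
Theta = -0.5500062967 + (0.2285208324) + (0.0000000000) = -0.321485


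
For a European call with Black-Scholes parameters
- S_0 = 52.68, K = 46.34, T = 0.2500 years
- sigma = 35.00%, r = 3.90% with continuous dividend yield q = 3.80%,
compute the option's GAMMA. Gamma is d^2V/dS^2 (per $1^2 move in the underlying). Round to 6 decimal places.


Answer: Gamma = 0.030584

Derivation:
d1 = 0.8216734735; d2 = 0.6466734735
phi(d1) = 0.2846450875; exp(-qT) = 0.9905449824; exp(-rT) = 0.9902973771
Gamma = exp(-qT) * phi(d1) / (S * sigma * sqrt(T)) = 0.9905449824 * 0.2846450875 / (52.6800 * 0.3500 * 0.5000000000) = 0.030584


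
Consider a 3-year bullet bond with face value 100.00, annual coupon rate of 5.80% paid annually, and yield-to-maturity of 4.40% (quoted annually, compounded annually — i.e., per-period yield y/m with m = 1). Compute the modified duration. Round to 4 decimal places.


Coupon per period c = face * coupon_rate / m = 5.800000
Periods per year m = 1; per-period yield y/m = 0.044000
Number of cashflows N = 3
Cashflows (t years, CF_t, discount factor 1/(1+y/m)^(m*t), PV):
  t = 1.0000: CF_t = 5.800000, DF = 0.957854, PV = 5.555556
  t = 2.0000: CF_t = 5.800000, DF = 0.917485, PV = 5.321413
  t = 3.0000: CF_t = 105.800000, DF = 0.878817, PV = 92.978850
Price P = sum_t PV_t = 103.855819
First compute Macaulay numerator sum_t t * PV_t:
  t * PV_t at t = 1.0000: 5.555556
  t * PV_t at t = 2.0000: 10.642827
  t * PV_t at t = 3.0000: 278.936551
Macaulay duration D = 295.134933 / 103.855819 = 2.841776
Modified duration = D / (1 + y/m) = 2.841776 / (1 + 0.044000) = 2.722007

Answer: Modified duration = 2.7220


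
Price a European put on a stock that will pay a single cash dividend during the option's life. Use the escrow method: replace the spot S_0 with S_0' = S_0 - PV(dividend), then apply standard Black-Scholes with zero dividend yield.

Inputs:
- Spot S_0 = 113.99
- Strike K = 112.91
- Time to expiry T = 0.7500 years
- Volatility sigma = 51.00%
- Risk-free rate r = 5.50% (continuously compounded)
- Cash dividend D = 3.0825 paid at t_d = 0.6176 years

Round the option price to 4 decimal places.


PV(D) = D * exp(-r * t_d) = 3.0825 * 0.96660244 = 2.97955201
S_0' = S_0 - PV(D) = 113.9900 - 2.97955201 = 111.01044799
d1 = (ln(S_0'/K) + (r + sigma^2/2)*T) / (sigma*sqrt(T)) = 0.27581671
d2 = d1 - sigma*sqrt(T) = -0.16585625
exp(-rT) = 0.95958920
N(-d1) = 0.39134442; N(-d2) = 0.56586496
P = K * exp(-rT) * N(-d2) - S_0' * N(-d1) = 112.9100 * 0.95958920 * 0.56586496 - 111.01044799 * 0.39134442 = 17.8666

Answer: Price = 17.8666


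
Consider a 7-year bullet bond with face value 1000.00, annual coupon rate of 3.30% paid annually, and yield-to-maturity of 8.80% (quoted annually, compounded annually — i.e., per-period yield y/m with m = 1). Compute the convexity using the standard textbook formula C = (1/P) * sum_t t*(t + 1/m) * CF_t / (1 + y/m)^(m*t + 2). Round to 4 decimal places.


Answer: Convexity = 40.4583

Derivation:
Coupon per period c = face * coupon_rate / m = 33.000000
Periods per year m = 1; per-period yield y/m = 0.088000
Number of cashflows N = 7
Cashflows (t years, CF_t, discount factor 1/(1+y/m)^(m*t), PV):
  t = 1.0000: CF_t = 33.000000, DF = 0.919118, PV = 30.330882
  t = 2.0000: CF_t = 33.000000, DF = 0.844777, PV = 27.877649
  t = 3.0000: CF_t = 33.000000, DF = 0.776450, PV = 25.622839
  t = 4.0000: CF_t = 33.000000, DF = 0.713649, PV = 23.550404
  t = 5.0000: CF_t = 33.000000, DF = 0.655927, PV = 21.645592
  t = 6.0000: CF_t = 33.000000, DF = 0.602874, PV = 19.894845
  t = 7.0000: CF_t = 1033.000000, DF = 0.554112, PV = 572.397929
Price P = sum_t PV_t = 721.320141
Convexity numerator sum_t t*(t + 1/m) * CF_t / (1+y/m)^(m*t + 2):
  t = 1.0000: term = 51.245679
  t = 2.0000: term = 141.302423
  t = 3.0000: term = 259.747101
  t = 4.0000: term = 397.896907
  t = 5.0000: term = 548.571104
  t = 6.0000: term = 705.881935
  t = 7.0000: term = 27078.729895
Convexity = (1/P) * sum = 29183.375043 / 721.320141 = 40.458284


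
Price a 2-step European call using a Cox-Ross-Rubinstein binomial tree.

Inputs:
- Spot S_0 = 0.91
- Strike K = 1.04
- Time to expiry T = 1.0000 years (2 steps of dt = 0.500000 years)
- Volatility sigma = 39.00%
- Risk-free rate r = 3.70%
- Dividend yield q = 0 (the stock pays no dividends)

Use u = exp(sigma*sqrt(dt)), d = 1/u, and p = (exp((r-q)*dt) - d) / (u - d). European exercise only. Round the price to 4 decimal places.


dt = T/N = 0.500000
u = exp(sigma*sqrt(dt)) = 1.317547; d = 1/u = 0.758986
p = (exp((r-q)*dt) - d) / (u - d) = 0.464920
Discount per step: exp(-r*dt) = 0.981670
Stock lattice S(k, i) with i counting down-moves:
  k=0: S(0,0) = 0.9100
  k=1: S(1,0) = 1.1990; S(1,1) = 0.6907
  k=2: S(2,0) = 1.5797; S(2,1) = 0.9100; S(2,2) = 0.5242
Terminal payoffs V(N, i) = max(S_T - K, 0):
  V(2,0) = 0.539696; V(2,1) = 0.000000; V(2,2) = 0.000000
Backward induction: V(k, i) = exp(-r*dt) * [p * V(k+1, i) + (1-p) * V(k+1, i+1)].
  V(1,0) = exp(-r*dt) * [p*0.539696 + (1-p)*0.000000] = 0.246316
  V(1,1) = exp(-r*dt) * [p*0.000000 + (1-p)*0.000000] = 0.000000
  V(0,0) = exp(-r*dt) * [p*0.246316 + (1-p)*0.000000] = 0.112418

Answer: Price = V(0,0) = 0.1124


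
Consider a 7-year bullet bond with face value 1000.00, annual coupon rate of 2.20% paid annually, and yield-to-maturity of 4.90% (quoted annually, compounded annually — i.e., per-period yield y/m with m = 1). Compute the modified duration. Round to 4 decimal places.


Answer: Modified duration = 6.2121

Derivation:
Coupon per period c = face * coupon_rate / m = 22.000000
Periods per year m = 1; per-period yield y/m = 0.049000
Number of cashflows N = 7
Cashflows (t years, CF_t, discount factor 1/(1+y/m)^(m*t), PV):
  t = 1.0000: CF_t = 22.000000, DF = 0.953289, PV = 20.972355
  t = 2.0000: CF_t = 22.000000, DF = 0.908760, PV = 19.992712
  t = 3.0000: CF_t = 22.000000, DF = 0.866310, PV = 19.058829
  t = 4.0000: CF_t = 22.000000, DF = 0.825844, PV = 18.168569
  t = 5.0000: CF_t = 22.000000, DF = 0.787268, PV = 17.319894
  t = 6.0000: CF_t = 22.000000, DF = 0.750494, PV = 16.510862
  t = 7.0000: CF_t = 1022.000000, DF = 0.715437, PV = 731.176927
Price P = sum_t PV_t = 843.200148
First compute Macaulay numerator sum_t t * PV_t:
  t * PV_t at t = 1.0000: 20.972355
  t * PV_t at t = 2.0000: 39.985423
  t * PV_t at t = 3.0000: 57.176487
  t * PV_t at t = 4.0000: 72.674277
  t * PV_t at t = 5.0000: 86.599472
  t * PV_t at t = 6.0000: 99.065173
  t * PV_t at t = 7.0000: 5118.238490
Macaulay duration D = 5494.711677 / 843.200148 = 6.516498
Modified duration = D / (1 + y/m) = 6.516498 / (1 + 0.049000) = 6.212104


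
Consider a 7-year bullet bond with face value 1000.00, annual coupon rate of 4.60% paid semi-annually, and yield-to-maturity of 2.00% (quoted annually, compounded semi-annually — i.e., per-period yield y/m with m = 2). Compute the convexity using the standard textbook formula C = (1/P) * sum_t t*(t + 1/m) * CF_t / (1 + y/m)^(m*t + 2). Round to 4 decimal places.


Answer: Convexity = 43.1532

Derivation:
Coupon per period c = face * coupon_rate / m = 23.000000
Periods per year m = 2; per-period yield y/m = 0.010000
Number of cashflows N = 14
Cashflows (t years, CF_t, discount factor 1/(1+y/m)^(m*t), PV):
  t = 0.5000: CF_t = 23.000000, DF = 0.990099, PV = 22.772277
  t = 1.0000: CF_t = 23.000000, DF = 0.980296, PV = 22.546809
  t = 1.5000: CF_t = 23.000000, DF = 0.970590, PV = 22.323573
  t = 2.0000: CF_t = 23.000000, DF = 0.960980, PV = 22.102548
  t = 2.5000: CF_t = 23.000000, DF = 0.951466, PV = 21.883711
  t = 3.0000: CF_t = 23.000000, DF = 0.942045, PV = 21.667040
  t = 3.5000: CF_t = 23.000000, DF = 0.932718, PV = 21.452515
  t = 4.0000: CF_t = 23.000000, DF = 0.923483, PV = 21.240114
  t = 4.5000: CF_t = 23.000000, DF = 0.914340, PV = 21.029816
  t = 5.0000: CF_t = 23.000000, DF = 0.905287, PV = 20.821600
  t = 5.5000: CF_t = 23.000000, DF = 0.896324, PV = 20.615446
  t = 6.0000: CF_t = 23.000000, DF = 0.887449, PV = 20.411332
  t = 6.5000: CF_t = 23.000000, DF = 0.878663, PV = 20.209240
  t = 7.0000: CF_t = 1023.000000, DF = 0.869963, PV = 889.972118
Price P = sum_t PV_t = 1169.048140
Convexity numerator sum_t t*(t + 1/m) * CF_t / (1+y/m)^(m*t + 2):
  t = 0.5000: term = 11.161787
  t = 1.0000: term = 33.153822
  t = 1.5000: term = 65.651132
  t = 2.0000: term = 108.335202
  t = 2.5000: term = 160.893864
  t = 3.0000: term = 223.021198
  t = 3.5000: term = 294.417423
  t = 4.0000: term = 374.788799
  t = 4.5000: term = 463.847524
  t = 5.0000: term = 561.311635
  t = 5.5000: term = 666.904913
  t = 6.0000: term = 780.356784
  t = 6.5000: term = 901.402225
  t = 7.0000: term = 45802.897940
Convexity = (1/P) * sum = 50448.144249 / 1169.048140 = 43.153180


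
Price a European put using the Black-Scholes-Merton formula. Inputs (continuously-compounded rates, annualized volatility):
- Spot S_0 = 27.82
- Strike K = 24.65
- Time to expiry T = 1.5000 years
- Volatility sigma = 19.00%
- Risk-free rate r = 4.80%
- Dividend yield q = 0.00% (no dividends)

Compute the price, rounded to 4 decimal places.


d1 = (ln(S/K) + (r - q + 0.5*sigma^2) * T) / (sigma * sqrt(T)) = 0.94564608
d2 = d1 - sigma * sqrt(T) = 0.71294456
exp(-rT) = 0.93053090; exp(-qT) = 1.00000000
P = K * exp(-rT) * N(-d2) - S_0 * exp(-qT) * N(-d1)
N(-d1) = 0.17216457; N(-d2) = 0.23794003
P = 24.6500 * 0.93053090 * 0.23794003 - 27.8200 * 1.00000000 * 0.17216457 = 0.6682

Answer: Price = 0.6682


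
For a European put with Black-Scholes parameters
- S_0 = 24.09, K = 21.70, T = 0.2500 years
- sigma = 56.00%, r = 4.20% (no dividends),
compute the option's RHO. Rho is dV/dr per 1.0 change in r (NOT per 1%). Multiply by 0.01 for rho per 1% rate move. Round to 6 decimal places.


Answer: Rho = -2.111509

Derivation:
d1 = 0.5506591289; d2 = 0.2706591289
phi(d1) = 0.3428194788; exp(-qT) = 1.0000000000; exp(-rT) = 0.9895549326
N(-d2) = 0.3933266071
Rho = -K*T*exp(-rT)*N(-d2) = -21.7000 * 0.2500 * 0.9895549326 * 0.3933266071 = -2.111509


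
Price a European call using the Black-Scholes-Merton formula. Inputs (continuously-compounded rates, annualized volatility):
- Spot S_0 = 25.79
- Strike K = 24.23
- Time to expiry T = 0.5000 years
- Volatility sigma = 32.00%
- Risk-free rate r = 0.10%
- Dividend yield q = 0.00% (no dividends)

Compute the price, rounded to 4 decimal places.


d1 = (ln(S/K) + (r - q + 0.5*sigma^2) * T) / (sigma * sqrt(T)) = 0.39109760
d2 = d1 - sigma * sqrt(T) = 0.16482343
exp(-rT) = 0.99950012; exp(-qT) = 1.00000000
C = S_0 * exp(-qT) * N(d1) - K * exp(-rT) * N(d2)
N(d1) = 0.65213745; N(d2) = 0.56545852
C = 25.7900 * 1.00000000 * 0.65213745 - 24.2300 * 0.99950012 * 0.56545852 = 3.1244

Answer: Price = 3.1244


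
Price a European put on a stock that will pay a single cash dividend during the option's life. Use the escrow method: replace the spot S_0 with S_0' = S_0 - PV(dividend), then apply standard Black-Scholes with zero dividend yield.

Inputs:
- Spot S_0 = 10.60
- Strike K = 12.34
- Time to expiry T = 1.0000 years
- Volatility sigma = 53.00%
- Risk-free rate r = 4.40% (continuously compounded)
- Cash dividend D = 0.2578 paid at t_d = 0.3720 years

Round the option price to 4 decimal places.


Answer: Price = 3.1162

Derivation:
PV(D) = D * exp(-r * t_d) = 0.2578 * 0.98376523 = 0.25361468
S_0' = S_0 - PV(D) = 10.6000 - 0.25361468 = 10.34638532
d1 = (ln(S_0'/K) + (r + sigma^2/2)*T) / (sigma*sqrt(T)) = 0.01554943
d2 = d1 - sigma*sqrt(T) = -0.51445057
exp(-rT) = 0.95695396
N(-d1) = 0.49379693; N(-d2) = 0.69653150
P = K * exp(-rT) * N(-d2) - S_0' * N(-d1) = 12.3400 * 0.95695396 * 0.69653150 - 10.34638532 * 0.49379693 = 3.1162


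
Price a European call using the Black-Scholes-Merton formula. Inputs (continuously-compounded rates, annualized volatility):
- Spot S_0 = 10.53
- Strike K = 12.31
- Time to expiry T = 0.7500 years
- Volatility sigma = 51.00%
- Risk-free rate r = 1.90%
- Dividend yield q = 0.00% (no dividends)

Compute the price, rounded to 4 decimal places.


Answer: Price = 1.2774

Derivation:
d1 = (ln(S/K) + (r - q + 0.5*sigma^2) * T) / (sigma * sqrt(T)) = -0.10051807
d2 = d1 - sigma * sqrt(T) = -0.54219103
exp(-rT) = 0.98585105; exp(-qT) = 1.00000000
C = S_0 * exp(-qT) * N(d1) - K * exp(-rT) * N(d2)
N(d1) = 0.45996652; N(d2) = 0.29384346
C = 10.5300 * 1.00000000 * 0.45996652 - 12.3100 * 0.98585105 * 0.29384346 = 1.2774


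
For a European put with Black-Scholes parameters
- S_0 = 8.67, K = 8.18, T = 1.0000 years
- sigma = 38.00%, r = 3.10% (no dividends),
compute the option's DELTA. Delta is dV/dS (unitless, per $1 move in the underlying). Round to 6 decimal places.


Answer: Delta = -0.335537

Derivation:
d1 = 0.4246753689; d2 = 0.0446753689
phi(d1) = 0.3645421422; exp(-qT) = 1.0000000000; exp(-rT) = 0.9694755731
N(-d1) = 0.3355366709
Delta = -exp(-qT) * N(-d1) = -1.0000000000 * 0.3355366709 = -0.335537


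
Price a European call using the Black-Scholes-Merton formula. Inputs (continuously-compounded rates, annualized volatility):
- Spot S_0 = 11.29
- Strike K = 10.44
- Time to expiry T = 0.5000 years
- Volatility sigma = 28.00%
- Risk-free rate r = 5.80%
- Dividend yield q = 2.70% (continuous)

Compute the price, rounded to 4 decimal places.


d1 = (ln(S/K) + (r - q + 0.5*sigma^2) * T) / (sigma * sqrt(T)) = 0.57261909
d2 = d1 - sigma * sqrt(T) = 0.37462919
exp(-rT) = 0.97141646; exp(-qT) = 0.98659072
C = S_0 * exp(-qT) * N(d1) - K * exp(-rT) * N(d2)
N(d1) = 0.71654868; N(d2) = 0.64603187
C = 11.2900 * 0.98659072 * 0.71654868 - 10.4400 * 0.97141646 * 0.64603187 = 1.4296

Answer: Price = 1.4296


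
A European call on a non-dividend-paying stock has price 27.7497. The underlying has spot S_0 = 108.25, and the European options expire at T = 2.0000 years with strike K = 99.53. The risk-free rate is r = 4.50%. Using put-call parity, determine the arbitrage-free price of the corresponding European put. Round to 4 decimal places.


Put-call parity: C - P = S_0 * exp(-qT) - K * exp(-rT).
S_0 * exp(-qT) = 108.2500 * 1.00000000 = 108.25000000
K * exp(-rT) = 99.5300 * 0.91393119 = 90.96357087
P = C - S*exp(-qT) + K*exp(-rT)
P = 27.7497 - 108.25000000 + 90.96357087 = 10.4633

Answer: Put price = 10.4633


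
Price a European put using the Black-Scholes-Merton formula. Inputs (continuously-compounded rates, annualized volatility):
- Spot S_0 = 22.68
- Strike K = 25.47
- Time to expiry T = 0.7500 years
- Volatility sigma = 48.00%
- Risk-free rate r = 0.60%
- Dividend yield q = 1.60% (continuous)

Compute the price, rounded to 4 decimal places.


Answer: Price = 5.5750

Derivation:
d1 = (ln(S/K) + (r - q + 0.5*sigma^2) * T) / (sigma * sqrt(T)) = -0.08929157
d2 = d1 - sigma * sqrt(T) = -0.50498377
exp(-rT) = 0.99551011; exp(-qT) = 0.98807171
P = K * exp(-rT) * N(-d2) - S_0 * exp(-qT) * N(-d1)
N(-d1) = 0.53557490; N(-d2) = 0.69321488
P = 25.4700 * 0.99551011 * 0.69321488 - 22.6800 * 0.98807171 * 0.53557490 = 5.5750


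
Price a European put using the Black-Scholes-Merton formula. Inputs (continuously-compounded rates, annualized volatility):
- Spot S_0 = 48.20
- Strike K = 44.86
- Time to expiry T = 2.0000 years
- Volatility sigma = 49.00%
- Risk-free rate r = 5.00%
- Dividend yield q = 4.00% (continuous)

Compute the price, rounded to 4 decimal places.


d1 = (ln(S/K) + (r - q + 0.5*sigma^2) * T) / (sigma * sqrt(T)) = 0.47897464
d2 = d1 - sigma * sqrt(T) = -0.21399001
exp(-rT) = 0.90483742; exp(-qT) = 0.92311635
P = K * exp(-rT) * N(-d2) - S_0 * exp(-qT) * N(-d1)
N(-d1) = 0.31597833; N(-d2) = 0.58472257
P = 44.8600 * 0.90483742 * 0.58472257 - 48.2000 * 0.92311635 * 0.31597833 = 9.6753

Answer: Price = 9.6753


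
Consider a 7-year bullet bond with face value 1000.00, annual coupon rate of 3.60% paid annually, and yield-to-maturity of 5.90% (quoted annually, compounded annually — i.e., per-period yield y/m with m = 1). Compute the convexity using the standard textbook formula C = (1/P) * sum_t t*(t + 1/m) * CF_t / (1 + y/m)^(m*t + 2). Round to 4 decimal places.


Answer: Convexity = 42.9072

Derivation:
Coupon per period c = face * coupon_rate / m = 36.000000
Periods per year m = 1; per-period yield y/m = 0.059000
Number of cashflows N = 7
Cashflows (t years, CF_t, discount factor 1/(1+y/m)^(m*t), PV):
  t = 1.0000: CF_t = 36.000000, DF = 0.944287, PV = 33.994334
  t = 2.0000: CF_t = 36.000000, DF = 0.891678, PV = 32.100410
  t = 3.0000: CF_t = 36.000000, DF = 0.842000, PV = 30.312002
  t = 4.0000: CF_t = 36.000000, DF = 0.795090, PV = 28.623231
  t = 5.0000: CF_t = 36.000000, DF = 0.750793, PV = 27.028547
  t = 6.0000: CF_t = 36.000000, DF = 0.708964, PV = 25.522707
  t = 7.0000: CF_t = 1036.000000, DF = 0.669466, PV = 693.566383
Price P = sum_t PV_t = 871.147615
Convexity numerator sum_t t*(t + 1/m) * CF_t / (1+y/m)^(m*t + 2):
  t = 1.0000: term = 60.624004
  t = 2.0000: term = 171.739388
  t = 3.0000: term = 324.342565
  t = 4.0000: term = 510.454146
  t = 5.0000: term = 723.022870
  t = 6.0000: term = 955.837600
  t = 7.0000: term = 34632.523808
Convexity = (1/P) * sum = 37378.544380 / 871.147615 = 42.907245


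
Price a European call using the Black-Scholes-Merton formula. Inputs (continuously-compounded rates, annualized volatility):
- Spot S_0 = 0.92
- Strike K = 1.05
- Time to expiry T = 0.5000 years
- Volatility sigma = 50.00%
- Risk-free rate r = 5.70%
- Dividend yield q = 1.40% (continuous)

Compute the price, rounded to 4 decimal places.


d1 = (ln(S/K) + (r - q + 0.5*sigma^2) * T) / (sigma * sqrt(T)) = -0.13625035
d2 = d1 - sigma * sqrt(T) = -0.48980374
exp(-rT) = 0.97190229; exp(-qT) = 0.99302444
C = S_0 * exp(-qT) * N(d1) - K * exp(-rT) * N(d2)
N(d1) = 0.44581169; N(d2) = 0.31213639
C = 0.9200 * 0.99302444 * 0.44581169 - 1.0500 * 0.97190229 * 0.31213639 = 0.0888

Answer: Price = 0.0888


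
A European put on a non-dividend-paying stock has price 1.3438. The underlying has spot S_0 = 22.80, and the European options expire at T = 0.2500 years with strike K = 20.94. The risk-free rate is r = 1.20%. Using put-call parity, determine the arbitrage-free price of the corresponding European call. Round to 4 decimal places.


Put-call parity: C - P = S_0 * exp(-qT) - K * exp(-rT).
S_0 * exp(-qT) = 22.8000 * 1.00000000 = 22.80000000
K * exp(-rT) = 20.9400 * 0.99700450 = 20.87727414
C = P + S*exp(-qT) - K*exp(-rT)
C = 1.3438 + 22.80000000 - 20.87727414 = 3.2665

Answer: Call price = 3.2665


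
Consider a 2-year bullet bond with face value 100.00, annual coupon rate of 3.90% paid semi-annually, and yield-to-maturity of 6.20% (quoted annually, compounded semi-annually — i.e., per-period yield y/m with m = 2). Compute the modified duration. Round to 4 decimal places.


Answer: Modified duration = 1.8835

Derivation:
Coupon per period c = face * coupon_rate / m = 1.950000
Periods per year m = 2; per-period yield y/m = 0.031000
Number of cashflows N = 4
Cashflows (t years, CF_t, discount factor 1/(1+y/m)^(m*t), PV):
  t = 0.5000: CF_t = 1.950000, DF = 0.969932, PV = 1.891368
  t = 1.0000: CF_t = 1.950000, DF = 0.940768, PV = 1.834498
  t = 1.5000: CF_t = 1.950000, DF = 0.912481, PV = 1.779339
  t = 2.0000: CF_t = 101.950000, DF = 0.885045, PV = 90.230335
Price P = sum_t PV_t = 95.735539
First compute Macaulay numerator sum_t t * PV_t:
  t * PV_t at t = 0.5000: 0.945684
  t * PV_t at t = 1.0000: 1.834498
  t * PV_t at t = 1.5000: 2.669008
  t * PV_t at t = 2.0000: 180.460670
Macaulay duration D = 185.909860 / 95.735539 = 1.941911
Modified duration = D / (1 + y/m) = 1.941911 / (1 + 0.031000) = 1.883521


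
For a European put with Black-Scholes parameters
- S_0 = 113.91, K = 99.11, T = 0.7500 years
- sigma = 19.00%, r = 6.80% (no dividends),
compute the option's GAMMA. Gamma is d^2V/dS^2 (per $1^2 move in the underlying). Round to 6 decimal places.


d1 = 1.2380566594; d2 = 1.0735118327
phi(d1) = 0.1853831195; exp(-qT) = 1.0000000000; exp(-rT) = 0.9502786705
Gamma = exp(-qT) * phi(d1) / (S * sigma * sqrt(T)) = 1.0000000000 * 0.1853831195 / (113.9100 * 0.1900 * 0.8660254038) = 0.009891

Answer: Gamma = 0.009891


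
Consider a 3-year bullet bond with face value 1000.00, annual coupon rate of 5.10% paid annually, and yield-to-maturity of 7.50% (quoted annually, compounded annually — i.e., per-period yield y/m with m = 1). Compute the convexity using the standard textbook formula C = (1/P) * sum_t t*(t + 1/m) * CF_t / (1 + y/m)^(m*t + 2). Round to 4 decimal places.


Coupon per period c = face * coupon_rate / m = 51.000000
Periods per year m = 1; per-period yield y/m = 0.075000
Number of cashflows N = 3
Cashflows (t years, CF_t, discount factor 1/(1+y/m)^(m*t), PV):
  t = 1.0000: CF_t = 51.000000, DF = 0.930233, PV = 47.441860
  t = 2.0000: CF_t = 51.000000, DF = 0.865333, PV = 44.131963
  t = 3.0000: CF_t = 1051.000000, DF = 0.804961, PV = 846.013559
Price P = sum_t PV_t = 937.587382
Convexity numerator sum_t t*(t + 1/m) * CF_t / (1+y/m)^(m*t + 2):
  t = 1.0000: term = 82.105978
  t = 2.0000: term = 229.132962
  t = 3.0000: term = 8784.997471
Convexity = (1/P) * sum = 9096.236411 / 937.587382 = 9.701748

Answer: Convexity = 9.7017


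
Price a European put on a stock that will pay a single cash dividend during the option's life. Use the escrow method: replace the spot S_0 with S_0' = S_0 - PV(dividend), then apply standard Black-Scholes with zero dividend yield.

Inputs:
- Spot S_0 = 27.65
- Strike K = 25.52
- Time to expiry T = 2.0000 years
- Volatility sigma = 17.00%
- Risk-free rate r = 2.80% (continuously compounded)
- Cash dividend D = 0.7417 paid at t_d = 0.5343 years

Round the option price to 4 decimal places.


Answer: Price = 1.2947

Derivation:
PV(D) = D * exp(-r * t_d) = 0.7417 * 0.98515095 = 0.73068646
S_0' = S_0 - PV(D) = 27.6500 - 0.73068646 = 26.91931354
d1 = (ln(S_0'/K) + (r + sigma^2/2)*T) / (sigma*sqrt(T)) = 0.57517541
d2 = d1 - sigma*sqrt(T) = 0.33475910
exp(-rT) = 0.94553914
N(-d1) = 0.28258634; N(-d2) = 0.36890341
P = K * exp(-rT) * N(-d2) - S_0' * N(-d1) = 25.5200 * 0.94553914 * 0.36890341 - 26.91931354 * 0.28258634 = 1.2947


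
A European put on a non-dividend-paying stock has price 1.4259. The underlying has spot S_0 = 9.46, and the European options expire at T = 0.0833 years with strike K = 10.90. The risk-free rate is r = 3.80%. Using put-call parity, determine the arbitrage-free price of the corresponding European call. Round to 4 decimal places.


Put-call parity: C - P = S_0 * exp(-qT) - K * exp(-rT).
S_0 * exp(-qT) = 9.4600 * 1.00000000 = 9.46000000
K * exp(-rT) = 10.9000 * 0.99683960 = 10.86555169
C = P + S*exp(-qT) - K*exp(-rT)
C = 1.4259 + 9.46000000 - 10.86555169 = 0.0203

Answer: Call price = 0.0203


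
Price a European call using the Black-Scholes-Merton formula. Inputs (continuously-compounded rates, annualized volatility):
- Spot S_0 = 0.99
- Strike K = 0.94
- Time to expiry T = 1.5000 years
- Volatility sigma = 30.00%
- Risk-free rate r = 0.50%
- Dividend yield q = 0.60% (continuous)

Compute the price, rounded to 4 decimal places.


d1 = (ln(S/K) + (r - q + 0.5*sigma^2) * T) / (sigma * sqrt(T)) = 0.32067922
d2 = d1 - sigma * sqrt(T) = -0.04674424
exp(-rT) = 0.99252805; exp(-qT) = 0.99104038
C = S_0 * exp(-qT) * N(d1) - K * exp(-rT) * N(d2)
N(d1) = 0.62577325; N(d2) = 0.48135853
C = 0.9900 * 0.99104038 * 0.62577325 - 0.9400 * 0.99252805 * 0.48135853 = 0.1649

Answer: Price = 0.1649


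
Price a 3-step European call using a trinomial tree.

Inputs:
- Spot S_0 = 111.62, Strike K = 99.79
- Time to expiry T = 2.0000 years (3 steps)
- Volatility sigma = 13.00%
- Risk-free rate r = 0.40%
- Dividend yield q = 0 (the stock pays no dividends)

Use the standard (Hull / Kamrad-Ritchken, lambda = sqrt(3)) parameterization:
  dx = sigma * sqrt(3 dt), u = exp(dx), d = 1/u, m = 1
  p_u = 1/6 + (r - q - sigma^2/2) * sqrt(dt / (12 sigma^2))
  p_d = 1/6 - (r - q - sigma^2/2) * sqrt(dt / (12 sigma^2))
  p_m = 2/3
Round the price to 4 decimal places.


dt = T/N = 0.666667; dx = sigma*sqrt(3*dt) = 0.183848
u = exp(dx) = 1.201833; d = 1/u = 0.832062
p_u = 0.158598, p_m = 0.666667, p_d = 0.174735
Discount per step: exp(-r*dt) = 0.997337
Stock lattice S(k, j) with j the centered position index:
  k=0: S(0,+0) = 111.6200
  k=1: S(1,-1) = 92.8748; S(1,+0) = 111.6200; S(1,+1) = 134.1486
  k=2: S(2,-2) = 77.2776; S(2,-1) = 92.8748; S(2,+0) = 111.6200; S(2,+1) = 134.1486; S(2,+2) = 161.2242
  k=3: S(3,-3) = 64.2998; S(3,-2) = 77.2776; S(3,-1) = 92.8748; S(3,+0) = 111.6200; S(3,+1) = 134.1486; S(3,+2) = 161.2242; S(3,+3) = 193.7645
Terminal payoffs V(N, j) = max(S_T - K, 0):
  V(3,-3) = 0.000000; V(3,-2) = 0.000000; V(3,-1) = 0.000000; V(3,+0) = 11.830000; V(3,+1) = 34.358582; V(3,+2) = 61.434172; V(3,+3) = 93.974506
Backward induction: V(k, j) = exp(-r*dt) * [p_u * V(k+1, j+1) + p_m * V(k+1, j) + p_d * V(k+1, j-1)]
  V(2,-2) = exp(-r*dt) * [p_u*0.000000 + p_m*0.000000 + p_d*0.000000] = 0.000000
  V(2,-1) = exp(-r*dt) * [p_u*11.830000 + p_m*0.000000 + p_d*0.000000] = 1.871222
  V(2,+0) = exp(-r*dt) * [p_u*34.358582 + p_m*11.830000 + p_d*0.000000] = 13.300368
  V(2,+1) = exp(-r*dt) * [p_u*61.434172 + p_m*34.358582 + p_d*11.830000] = 34.623744
  V(2,+2) = exp(-r*dt) * [p_u*93.974506 + p_m*61.434172 + p_d*34.358582] = 61.699215
  V(1,-1) = exp(-r*dt) * [p_u*13.300368 + p_m*1.871222 + p_d*0.000000] = 3.347959
  V(1,+0) = exp(-r*dt) * [p_u*34.623744 + p_m*13.300368 + p_d*1.871222] = 14.646042
  V(1,+1) = exp(-r*dt) * [p_u*61.699215 + p_m*34.623744 + p_d*13.300368] = 35.098211
  V(0,+0) = exp(-r*dt) * [p_u*35.098211 + p_m*14.646042 + p_d*3.347959] = 15.873168

Answer: Price = V(0,0) = 15.8732


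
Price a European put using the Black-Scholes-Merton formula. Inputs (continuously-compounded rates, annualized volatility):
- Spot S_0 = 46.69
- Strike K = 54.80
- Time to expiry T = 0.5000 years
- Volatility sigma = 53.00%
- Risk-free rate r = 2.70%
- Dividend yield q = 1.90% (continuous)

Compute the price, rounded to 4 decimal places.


Answer: Price = 11.9926

Derivation:
d1 = (ln(S/K) + (r - q + 0.5*sigma^2) * T) / (sigma * sqrt(T)) = -0.22930322
d2 = d1 - sigma * sqrt(T) = -0.60406981
exp(-rT) = 0.98659072; exp(-qT) = 0.99054498
P = K * exp(-rT) * N(-d2) - S_0 * exp(-qT) * N(-d1)
N(-d1) = 0.59068337; N(-d2) = 0.72710138
P = 54.8000 * 0.98659072 * 0.72710138 - 46.6900 * 0.99054498 * 0.59068337 = 11.9926


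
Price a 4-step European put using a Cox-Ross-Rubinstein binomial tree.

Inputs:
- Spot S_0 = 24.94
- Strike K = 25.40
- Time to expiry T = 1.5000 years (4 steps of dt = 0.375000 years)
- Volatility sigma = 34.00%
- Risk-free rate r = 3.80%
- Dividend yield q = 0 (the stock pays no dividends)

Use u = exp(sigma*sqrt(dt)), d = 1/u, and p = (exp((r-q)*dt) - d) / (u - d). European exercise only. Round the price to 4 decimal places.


Answer: Price = V(0,0) = 3.4134

Derivation:
dt = T/N = 0.375000
u = exp(sigma*sqrt(dt)) = 1.231468; d = 1/u = 0.812039
p = (exp((r-q)*dt) - d) / (u - d) = 0.482354
Discount per step: exp(-r*dt) = 0.985851
Stock lattice S(k, i) with i counting down-moves:
  k=0: S(0,0) = 24.9400
  k=1: S(1,0) = 30.7128; S(1,1) = 20.2523
  k=2: S(2,0) = 37.8218; S(2,1) = 24.9400; S(2,2) = 16.4456
  k=3: S(3,0) = 46.5763; S(3,1) = 30.7128; S(3,2) = 20.2523; S(3,3) = 13.3545
  k=4: S(4,0) = 57.3573; S(4,1) = 37.8218; S(4,2) = 24.9400; S(4,3) = 16.4456; S(4,4) = 10.8444
Terminal payoffs V(N, i) = max(K - S_T, 0):
  V(4,0) = 0.000000; V(4,1) = 0.000000; V(4,2) = 0.460000; V(4,3) = 8.954372; V(4,4) = 14.555626
Backward induction: V(k, i) = exp(-r*dt) * [p * V(k+1, i) + (1-p) * V(k+1, i+1)].
  V(3,0) = exp(-r*dt) * [p*0.000000 + (1-p)*0.000000] = 0.000000
  V(3,1) = exp(-r*dt) * [p*0.000000 + (1-p)*0.460000] = 0.234748
  V(3,2) = exp(-r*dt) * [p*0.460000 + (1-p)*8.954372] = 4.788358
  V(3,3) = exp(-r*dt) * [p*8.954372 + (1-p)*14.555626] = 11.686121
  V(2,0) = exp(-r*dt) * [p*0.000000 + (1-p)*0.234748] = 0.119797
  V(2,1) = exp(-r*dt) * [p*0.234748 + (1-p)*4.788358] = 2.555235
  V(2,2) = exp(-r*dt) * [p*4.788358 + (1-p)*11.686121] = 8.240690
  V(1,0) = exp(-r*dt) * [p*0.119797 + (1-p)*2.555235] = 1.360960
  V(1,1) = exp(-r*dt) * [p*2.555235 + (1-p)*8.240690] = 5.420495
  V(0,0) = exp(-r*dt) * [p*1.360960 + (1-p)*5.420495] = 3.413375
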